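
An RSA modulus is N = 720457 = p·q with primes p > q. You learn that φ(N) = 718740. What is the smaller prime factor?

φ(n) = (p−1)(q−1) = n − (p+q) + 1, so p + q = 720457 − 718740 + 1 = 1718.
p and q are the roots of t² − 1718t + 720457 = 0.
Discriminant: 1718² − 4·720457 = 2951524 − 2881828 = 69696; √69696 = 264.
q = (1718 − 264)/2 = 727, p = (1718 + 264)/2 = 991.
Check: 727 · 991 = 720457.

727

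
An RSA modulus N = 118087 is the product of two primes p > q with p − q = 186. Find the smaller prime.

Since p = q + 186, we have 118087 = q(q + 186), so q² + 186q − 118087 = 0.
Discriminant: 186² + 4·118087 = 34596 + 472348 = 506944; √506944 = 712.
q = (−186 + 712)/2 = 263, and p = q + 186 = 449.
Check: 263 · 449 = 118087.

263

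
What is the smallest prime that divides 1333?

31

1333 is odd.
Digit sum 10, not divisible by 3.
Ends in 3: not divisible by 5.
7: 1333 = 7·190 + 3
11: 1333 = 11·121 + 2
13: 1333 = 13·102 + 7
17: 1333 = 17·78 + 7
19: 1333 = 19·70 + 3
23: 1333 = 23·57 + 22
29: 1333 = 29·45 + 28
31: 1333 = 31·43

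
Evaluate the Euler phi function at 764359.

723096

Factor: 764359 = 23 · 167 · 199.
φ(764359) = (23−1) · (167−1) · (199−1) = 22 · 166 · 198 = 723096.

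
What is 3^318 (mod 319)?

3^1 ≡ 3 (mod 319)
3^2 ≡ 3^2 = 9 ≡ 9 (mod 319)
3^4 ≡ 9^2 = 81 ≡ 81 (mod 319)
3^8 ≡ 81^2 = 6561 ≡ 181 (mod 319)
3^16 ≡ 181^2 = 32761 ≡ 223 (mod 319)
3^32 ≡ 223^2 = 49729 ≡ 284 (mod 319)
3^64 ≡ 284^2 = 80656 ≡ 268 (mod 319)
3^128 ≡ 268^2 = 71824 ≡ 49 (mod 319)
3^256 ≡ 49^2 = 2401 ≡ 168 (mod 319)
318 = 256 + 32 + 16 + 8 + 4 + 2 in binary powers of 2.
So 3^318 ≡ 168 · 284 · 223 · 181 · 81 · 9 ≡ 5 (mod 319).
Since 5 ≠ 1, base 3 is a Fermat witness: 319 is composite.

5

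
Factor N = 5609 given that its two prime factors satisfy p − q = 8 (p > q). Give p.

79

Since p = q + 8, we have 5609 = q(q + 8), so q² + 8q − 5609 = 0.
Discriminant: 8² + 4·5609 = 64 + 22436 = 22500; √22500 = 150.
q = (−8 + 150)/2 = 71, and p = q + 8 = 79.
Check: 71 · 79 = 5609.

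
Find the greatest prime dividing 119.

119 = 7 · 17
17 is prime.
So 119 = 7 · 17; the largest prime factor is 17.

17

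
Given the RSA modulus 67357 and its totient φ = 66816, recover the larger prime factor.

φ(n) = (p−1)(q−1) = n − (p+q) + 1, so p + q = 67357 − 66816 + 1 = 542.
p and q are the roots of t² − 542t + 67357 = 0.
Discriminant: 542² − 4·67357 = 293764 − 269428 = 24336; √24336 = 156.
q = (542 − 156)/2 = 193, p = (542 + 156)/2 = 349.
Check: 193 · 349 = 67357.

349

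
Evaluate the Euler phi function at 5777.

5616

Factor: 5777 = 53 · 109.
φ(5777) = (53−1) · (109−1) = 52 · 108 = 5616.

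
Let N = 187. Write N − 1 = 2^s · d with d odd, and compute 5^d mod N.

37

187 − 1 = 186 = 2^1 · 93, so d = 93.
5^1 ≡ 5 (mod 187)
5^2 ≡ 5^2 = 25 ≡ 25 (mod 187)
5^4 ≡ 25^2 = 625 ≡ 64 (mod 187)
5^8 ≡ 64^2 = 4096 ≡ 169 (mod 187)
5^16 ≡ 169^2 = 28561 ≡ 137 (mod 187)
5^32 ≡ 137^2 = 18769 ≡ 69 (mod 187)
5^64 ≡ 69^2 = 4761 ≡ 86 (mod 187)
93 = 64 + 16 + 8 + 4 + 1 in binary powers of 2.
So 5^93 ≡ 86 · 137 · 169 · 64 · 5 ≡ 37 (mod 187).
Squaring chain: 37; never reaches −1, so base 5 is a Miller–Rabin witness that 187 is composite.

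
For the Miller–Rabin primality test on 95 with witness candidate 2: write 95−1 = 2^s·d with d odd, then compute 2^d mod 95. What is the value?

95 − 1 = 94 = 2^1 · 47, so d = 47.
2^1 ≡ 2 (mod 95)
2^2 ≡ 2^2 = 4 ≡ 4 (mod 95)
2^4 ≡ 4^2 = 16 ≡ 16 (mod 95)
2^8 ≡ 16^2 = 256 ≡ 66 (mod 95)
2^16 ≡ 66^2 = 4356 ≡ 81 (mod 95)
2^32 ≡ 81^2 = 6561 ≡ 6 (mod 95)
47 = 32 + 8 + 4 + 2 + 1 in binary powers of 2.
So 2^47 ≡ 6 · 66 · 16 · 4 · 2 ≡ 53 (mod 95).
Squaring chain: 53; never reaches −1, so base 2 is a Miller–Rabin witness that 95 is composite.

53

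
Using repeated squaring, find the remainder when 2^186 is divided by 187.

2^1 ≡ 2 (mod 187)
2^2 ≡ 2^2 = 4 ≡ 4 (mod 187)
2^4 ≡ 4^2 = 16 ≡ 16 (mod 187)
2^8 ≡ 16^2 = 256 ≡ 69 (mod 187)
2^16 ≡ 69^2 = 4761 ≡ 86 (mod 187)
2^32 ≡ 86^2 = 7396 ≡ 103 (mod 187)
2^64 ≡ 103^2 = 10609 ≡ 137 (mod 187)
2^128 ≡ 137^2 = 18769 ≡ 69 (mod 187)
186 = 128 + 32 + 16 + 8 + 2 in binary powers of 2.
So 2^186 ≡ 69 · 103 · 86 · 69 · 4 ≡ 174 (mod 187).
Since 174 ≠ 1, base 2 is a Fermat witness: 187 is composite.

174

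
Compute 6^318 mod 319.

6^1 ≡ 6 (mod 319)
6^2 ≡ 6^2 = 36 ≡ 36 (mod 319)
6^4 ≡ 36^2 = 1296 ≡ 20 (mod 319)
6^8 ≡ 20^2 = 400 ≡ 81 (mod 319)
6^16 ≡ 81^2 = 6561 ≡ 181 (mod 319)
6^32 ≡ 181^2 = 32761 ≡ 223 (mod 319)
6^64 ≡ 223^2 = 49729 ≡ 284 (mod 319)
6^128 ≡ 284^2 = 80656 ≡ 268 (mod 319)
6^256 ≡ 268^2 = 71824 ≡ 49 (mod 319)
318 = 256 + 32 + 16 + 8 + 4 + 2 in binary powers of 2.
So 6^318 ≡ 49 · 223 · 181 · 81 · 20 · 36 ≡ 103 (mod 319).
Since 103 ≠ 1, base 6 is a Fermat witness: 319 is composite.

103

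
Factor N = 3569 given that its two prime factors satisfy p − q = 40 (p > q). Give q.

43

Since p = q + 40, we have 3569 = q(q + 40), so q² + 40q − 3569 = 0.
Discriminant: 40² + 4·3569 = 1600 + 14276 = 15876; √15876 = 126.
q = (−40 + 126)/2 = 43, and p = q + 40 = 83.
Check: 43 · 83 = 3569.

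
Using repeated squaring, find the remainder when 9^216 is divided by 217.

9^1 ≡ 9 (mod 217)
9^2 ≡ 9^2 = 81 ≡ 81 (mod 217)
9^4 ≡ 81^2 = 6561 ≡ 51 (mod 217)
9^8 ≡ 51^2 = 2601 ≡ 214 (mod 217)
9^16 ≡ 214^2 = 45796 ≡ 9 (mod 217)
9^32 ≡ 9^2 = 81 ≡ 81 (mod 217)
9^64 ≡ 81^2 = 6561 ≡ 51 (mod 217)
9^128 ≡ 51^2 = 2601 ≡ 214 (mod 217)
216 = 128 + 64 + 16 + 8 in binary powers of 2.
So 9^216 ≡ 214 · 51 · 9 · 214 ≡ 8 (mod 217).
Since 8 ≠ 1, base 9 is a Fermat witness: 217 is composite.

8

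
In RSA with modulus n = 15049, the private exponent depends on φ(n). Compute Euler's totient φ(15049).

Factor: 15049 = 101 · 149.
φ(15049) = (101−1) · (149−1) = 100 · 148 = 14800.

14800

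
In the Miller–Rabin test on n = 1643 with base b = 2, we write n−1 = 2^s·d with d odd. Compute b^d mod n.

1643 − 1 = 1642 = 2^1 · 821, so d = 821.
2^1 ≡ 2 (mod 1643)
2^2 ≡ 2^2 = 4 ≡ 4 (mod 1643)
2^4 ≡ 4^2 = 16 ≡ 16 (mod 1643)
2^8 ≡ 16^2 = 256 ≡ 256 (mod 1643)
2^16 ≡ 256^2 = 65536 ≡ 1459 (mod 1643)
2^32 ≡ 1459^2 = 2128681 ≡ 996 (mod 1643)
2^64 ≡ 996^2 = 992016 ≡ 1287 (mod 1643)
2^128 ≡ 1287^2 = 1656369 ≡ 225 (mod 1643)
2^256 ≡ 225^2 = 50625 ≡ 1335 (mod 1643)
2^512 ≡ 1335^2 = 1782225 ≡ 1213 (mod 1643)
821 = 512 + 256 + 32 + 16 + 4 + 1 in binary powers of 2.
So 2^821 ≡ 1213 · 1335 · 996 · 1459 · 16 · 2 ≡ 622 (mod 1643).
Squaring chain: 622; never reaches −1, so base 2 is a Miller–Rabin witness that 1643 is composite.

622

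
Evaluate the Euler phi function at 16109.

15840

Factor: 16109 = 89 · 181.
φ(16109) = (89−1) · (181−1) = 88 · 180 = 15840.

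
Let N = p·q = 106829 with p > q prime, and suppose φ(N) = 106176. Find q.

317

φ(n) = (p−1)(q−1) = n − (p+q) + 1, so p + q = 106829 − 106176 + 1 = 654.
p and q are the roots of t² − 654t + 106829 = 0.
Discriminant: 654² − 4·106829 = 427716 − 427316 = 400; √400 = 20.
q = (654 − 20)/2 = 317, p = (654 + 20)/2 = 337.
Check: 317 · 337 = 106829.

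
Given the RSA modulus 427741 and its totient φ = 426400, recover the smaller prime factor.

φ(n) = (p−1)(q−1) = n − (p+q) + 1, so p + q = 427741 − 426400 + 1 = 1342.
p and q are the roots of t² − 1342t + 427741 = 0.
Discriminant: 1342² − 4·427741 = 1800964 − 1710964 = 90000; √90000 = 300.
q = (1342 − 300)/2 = 521, p = (1342 + 300)/2 = 821.
Check: 521 · 821 = 427741.

521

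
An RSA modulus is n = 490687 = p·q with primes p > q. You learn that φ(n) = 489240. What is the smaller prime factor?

541

φ(n) = (p−1)(q−1) = n − (p+q) + 1, so p + q = 490687 − 489240 + 1 = 1448.
p and q are the roots of t² − 1448t + 490687 = 0.
Discriminant: 1448² − 4·490687 = 2096704 − 1962748 = 133956; √133956 = 366.
q = (1448 − 366)/2 = 541, p = (1448 + 366)/2 = 907.
Check: 541 · 907 = 490687.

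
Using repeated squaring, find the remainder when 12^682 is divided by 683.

12^1 ≡ 12 (mod 683)
12^2 ≡ 12^2 = 144 ≡ 144 (mod 683)
12^4 ≡ 144^2 = 20736 ≡ 246 (mod 683)
12^8 ≡ 246^2 = 60516 ≡ 412 (mod 683)
12^16 ≡ 412^2 = 169744 ≡ 360 (mod 683)
12^32 ≡ 360^2 = 129600 ≡ 513 (mod 683)
12^64 ≡ 513^2 = 263169 ≡ 214 (mod 683)
12^128 ≡ 214^2 = 45796 ≡ 35 (mod 683)
12^256 ≡ 35^2 = 1225 ≡ 542 (mod 683)
12^512 ≡ 542^2 = 293764 ≡ 74 (mod 683)
682 = 512 + 128 + 32 + 8 + 2 in binary powers of 2.
So 12^682 ≡ 74 · 35 · 513 · 412 · 144 ≡ 1 (mod 683).
Since the result is 1, base 12 gives no evidence that 683 is composite.

1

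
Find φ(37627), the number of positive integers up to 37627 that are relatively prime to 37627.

Factor: 37627 = 191 · 197.
φ(37627) = (191−1) · (197−1) = 190 · 196 = 37240.

37240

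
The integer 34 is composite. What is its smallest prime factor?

2

34 is even: 2 divides it.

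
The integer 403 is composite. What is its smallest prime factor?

13

403 is odd.
Digit sum 7, not divisible by 3.
Ends in 3: not divisible by 5.
7: 403 = 7·57 + 4
11: 403 = 11·36 + 7
13: 403 = 13·31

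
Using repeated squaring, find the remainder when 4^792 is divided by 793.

4^1 ≡ 4 (mod 793)
4^2 ≡ 4^2 = 16 ≡ 16 (mod 793)
4^4 ≡ 16^2 = 256 ≡ 256 (mod 793)
4^8 ≡ 256^2 = 65536 ≡ 510 (mod 793)
4^16 ≡ 510^2 = 260100 ≡ 789 (mod 793)
4^32 ≡ 789^2 = 622521 ≡ 16 (mod 793)
4^64 ≡ 16^2 = 256 ≡ 256 (mod 793)
4^128 ≡ 256^2 = 65536 ≡ 510 (mod 793)
4^256 ≡ 510^2 = 260100 ≡ 789 (mod 793)
4^512 ≡ 789^2 = 622521 ≡ 16 (mod 793)
792 = 512 + 256 + 16 + 8 in binary powers of 2.
So 4^792 ≡ 16 · 789 · 789 · 510 ≡ 508 (mod 793).
Since 508 ≠ 1, base 4 is a Fermat witness: 793 is composite.

508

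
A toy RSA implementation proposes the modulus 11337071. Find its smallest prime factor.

11337071 is odd.
Digit sum 23, not divisible by 3.
Ends in 1: not divisible by 5.
7: 11337071 = 7·1619581 + 4
11: 11337071 = 11·1030642 + 9
13: 11337071 = 13·872082 + 5
17: 11337071 = 17·666886 + 9
19: 11337071 = 19·596687 + 18
23: 11337071 = 23·492916 + 3
29: 11337071 = 29·390933 + 14
31: 11337071 = 31·365711 + 30
37: 11337071 = 37·306407 + 12
41: 11337071 = 41·276513 + 38
43: 11337071 = 43·263652 + 35
47: 11337071 = 47·241214 + 13
53: 11337071 = 53·213907

53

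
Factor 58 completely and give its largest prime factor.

58 = 2 · 29
29 is prime.
So 58 = 2 · 29; the largest prime factor is 29.

29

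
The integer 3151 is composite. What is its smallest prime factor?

3151 is odd.
Digit sum 10, not divisible by 3.
Ends in 1: not divisible by 5.
7: 3151 = 7·450 + 1
11: 3151 = 11·286 + 5
13: 3151 = 13·242 + 5
17: 3151 = 17·185 + 6
19: 3151 = 19·165 + 16
23: 3151 = 23·137

23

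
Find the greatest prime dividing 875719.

53

875719 = 13 · 67363
67363 = 31 · 2173
2173 = 41 · 53
53 is prime.
So 875719 = 13 · 31 · 41 · 53; the largest prime factor is 53.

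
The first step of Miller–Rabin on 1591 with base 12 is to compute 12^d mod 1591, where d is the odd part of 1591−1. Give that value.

1591 − 1 = 1590 = 2^1 · 795, so d = 795.
12^1 ≡ 12 (mod 1591)
12^2 ≡ 12^2 = 144 ≡ 144 (mod 1591)
12^4 ≡ 144^2 = 20736 ≡ 53 (mod 1591)
12^8 ≡ 53^2 = 2809 ≡ 1218 (mod 1591)
12^16 ≡ 1218^2 = 1483524 ≡ 712 (mod 1591)
12^32 ≡ 712^2 = 506944 ≡ 1006 (mod 1591)
12^64 ≡ 1006^2 = 1012036 ≡ 160 (mod 1591)
12^128 ≡ 160^2 = 25600 ≡ 144 (mod 1591)
12^256 ≡ 144^2 = 20736 ≡ 53 (mod 1591)
12^512 ≡ 53^2 = 2809 ≡ 1218 (mod 1591)
795 = 512 + 256 + 16 + 8 + 2 + 1 in binary powers of 2.
So 12^795 ≡ 1218 · 53 · 712 · 1218 · 144 · 12 ≡ 285 (mod 1591).
Squaring chain: 285; never reaches −1, so base 12 is a Miller–Rabin witness that 1591 is composite.

285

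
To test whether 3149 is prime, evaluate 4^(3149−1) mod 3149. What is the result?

4^1 ≡ 4 (mod 3149)
4^2 ≡ 4^2 = 16 ≡ 16 (mod 3149)
4^4 ≡ 16^2 = 256 ≡ 256 (mod 3149)
4^8 ≡ 256^2 = 65536 ≡ 2556 (mod 3149)
4^16 ≡ 2556^2 = 6533136 ≡ 2110 (mod 3149)
4^32 ≡ 2110^2 = 4452100 ≡ 2563 (mod 3149)
4^64 ≡ 2563^2 = 6568969 ≡ 155 (mod 3149)
4^128 ≡ 155^2 = 24025 ≡ 1982 (mod 3149)
4^256 ≡ 1982^2 = 3928324 ≡ 1521 (mod 3149)
4^512 ≡ 1521^2 = 2313441 ≡ 2075 (mod 3149)
4^1024 ≡ 2075^2 = 4305625 ≡ 942 (mod 3149)
4^2048 ≡ 942^2 = 887364 ≡ 2495 (mod 3149)
3148 = 2048 + 1024 + 64 + 8 + 4 in binary powers of 2.
So 4^3148 ≡ 2495 · 942 · 155 · 2556 · 256 ≡ 3138 (mod 3149).
Since 3138 ≠ 1, base 4 is a Fermat witness: 3149 is composite.

3138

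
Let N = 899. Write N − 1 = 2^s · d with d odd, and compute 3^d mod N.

899 − 1 = 898 = 2^1 · 449, so d = 449.
3^1 ≡ 3 (mod 899)
3^2 ≡ 3^2 = 9 ≡ 9 (mod 899)
3^4 ≡ 9^2 = 81 ≡ 81 (mod 899)
3^8 ≡ 81^2 = 6561 ≡ 268 (mod 899)
3^16 ≡ 268^2 = 71824 ≡ 803 (mod 899)
3^32 ≡ 803^2 = 644809 ≡ 226 (mod 899)
3^64 ≡ 226^2 = 51076 ≡ 732 (mod 899)
3^128 ≡ 732^2 = 535824 ≡ 20 (mod 899)
3^256 ≡ 20^2 = 400 ≡ 400 (mod 899)
449 = 256 + 128 + 64 + 1 in binary powers of 2.
So 3^449 ≡ 400 · 20 · 732 · 3 ≡ 641 (mod 899).
Squaring chain: 641; never reaches −1, so base 3 is a Miller–Rabin witness that 899 is composite.

641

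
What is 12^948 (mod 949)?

794

12^1 ≡ 12 (mod 949)
12^2 ≡ 12^2 = 144 ≡ 144 (mod 949)
12^4 ≡ 144^2 = 20736 ≡ 807 (mod 949)
12^8 ≡ 807^2 = 651249 ≡ 235 (mod 949)
12^16 ≡ 235^2 = 55225 ≡ 183 (mod 949)
12^32 ≡ 183^2 = 33489 ≡ 274 (mod 949)
12^64 ≡ 274^2 = 75076 ≡ 105 (mod 949)
12^128 ≡ 105^2 = 11025 ≡ 586 (mod 949)
12^256 ≡ 586^2 = 343396 ≡ 807 (mod 949)
12^512 ≡ 807^2 = 651249 ≡ 235 (mod 949)
948 = 512 + 256 + 128 + 32 + 16 + 4 in binary powers of 2.
So 12^948 ≡ 235 · 807 · 586 · 274 · 183 · 807 ≡ 794 (mod 949).
Since 794 ≠ 1, base 12 is a Fermat witness: 949 is composite.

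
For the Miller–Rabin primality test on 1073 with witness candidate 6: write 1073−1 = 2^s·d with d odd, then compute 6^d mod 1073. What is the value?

1073 − 1 = 1072 = 2^4 · 67, so d = 67.
6^1 ≡ 6 (mod 1073)
6^2 ≡ 6^2 = 36 ≡ 36 (mod 1073)
6^4 ≡ 36^2 = 1296 ≡ 223 (mod 1073)
6^8 ≡ 223^2 = 49729 ≡ 371 (mod 1073)
6^16 ≡ 371^2 = 137641 ≡ 297 (mod 1073)
6^32 ≡ 297^2 = 88209 ≡ 223 (mod 1073)
6^64 ≡ 223^2 = 49729 ≡ 371 (mod 1073)
67 = 64 + 2 + 1 in binary powers of 2.
So 6^67 ≡ 371 · 36 · 6 ≡ 734 (mod 1073).
Squaring chain: 734 → 110 → 297 → 223; never reaches −1, so base 6 is a Miller–Rabin witness that 1073 is composite.

734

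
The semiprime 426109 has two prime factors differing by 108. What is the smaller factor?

601

Since p = q + 108, we have 426109 = q(q + 108), so q² + 108q − 426109 = 0.
Discriminant: 108² + 4·426109 = 11664 + 1704436 = 1716100; √1716100 = 1310.
q = (−108 + 1310)/2 = 601, and p = q + 108 = 709.
Check: 601 · 709 = 426109.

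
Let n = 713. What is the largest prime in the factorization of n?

713 = 23 · 31
31 is prime.
So 713 = 23 · 31; the largest prime factor is 31.

31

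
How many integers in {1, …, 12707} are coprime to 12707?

Factor: 12707 = 97 · 131.
φ(12707) = (97−1) · (131−1) = 96 · 130 = 12480.

12480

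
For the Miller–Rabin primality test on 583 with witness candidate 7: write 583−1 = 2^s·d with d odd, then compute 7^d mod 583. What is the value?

583 − 1 = 582 = 2^1 · 291, so d = 291.
7^1 ≡ 7 (mod 583)
7^2 ≡ 7^2 = 49 ≡ 49 (mod 583)
7^4 ≡ 49^2 = 2401 ≡ 69 (mod 583)
7^8 ≡ 69^2 = 4761 ≡ 97 (mod 583)
7^16 ≡ 97^2 = 9409 ≡ 81 (mod 583)
7^32 ≡ 81^2 = 6561 ≡ 148 (mod 583)
7^64 ≡ 148^2 = 21904 ≡ 333 (mod 583)
7^128 ≡ 333^2 = 110889 ≡ 119 (mod 583)
7^256 ≡ 119^2 = 14161 ≡ 169 (mod 583)
291 = 256 + 32 + 2 + 1 in binary powers of 2.
So 7^291 ≡ 169 · 148 · 49 · 7 ≡ 271 (mod 583).
Squaring chain: 271; never reaches −1, so base 7 is a Miller–Rabin witness that 583 is composite.

271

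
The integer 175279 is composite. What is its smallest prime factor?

175279 is odd.
Digit sum 31, not divisible by 3.
Ends in 9: not divisible by 5.
7: 175279 = 7·25039 + 6
11: 175279 = 11·15934 + 5
13: 175279 = 13·13483

13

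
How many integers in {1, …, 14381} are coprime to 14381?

Factor: 14381 = 73 · 197.
φ(14381) = (73−1) · (197−1) = 72 · 196 = 14112.

14112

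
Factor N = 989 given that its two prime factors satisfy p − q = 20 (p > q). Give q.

Since p = q + 20, we have 989 = q(q + 20), so q² + 20q − 989 = 0.
Discriminant: 20² + 4·989 = 400 + 3956 = 4356; √4356 = 66.
q = (−20 + 66)/2 = 23, and p = q + 20 = 43.
Check: 23 · 43 = 989.

23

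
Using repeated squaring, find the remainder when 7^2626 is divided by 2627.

774

7^1 ≡ 7 (mod 2627)
7^2 ≡ 7^2 = 49 ≡ 49 (mod 2627)
7^4 ≡ 49^2 = 2401 ≡ 2401 (mod 2627)
7^8 ≡ 2401^2 = 5764801 ≡ 1163 (mod 2627)
7^16 ≡ 1163^2 = 1352569 ≡ 2291 (mod 2627)
7^32 ≡ 2291^2 = 5248681 ≡ 2562 (mod 2627)
7^64 ≡ 2562^2 = 6563844 ≡ 1598 (mod 2627)
7^128 ≡ 1598^2 = 2553604 ≡ 160 (mod 2627)
7^256 ≡ 160^2 = 25600 ≡ 1957 (mod 2627)
7^512 ≡ 1957^2 = 3829849 ≡ 2310 (mod 2627)
7^1024 ≡ 2310^2 = 5336100 ≡ 663 (mod 2627)
7^2048 ≡ 663^2 = 439569 ≡ 860 (mod 2627)
2626 = 2048 + 512 + 64 + 2 in binary powers of 2.
So 7^2626 ≡ 860 · 2310 · 1598 · 49 ≡ 774 (mod 2627).
Since 774 ≠ 1, base 7 is a Fermat witness: 2627 is composite.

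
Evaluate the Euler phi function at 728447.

699840

Factor: 728447 = 41 · 109 · 163.
φ(728447) = (41−1) · (109−1) · (163−1) = 40 · 108 · 162 = 699840.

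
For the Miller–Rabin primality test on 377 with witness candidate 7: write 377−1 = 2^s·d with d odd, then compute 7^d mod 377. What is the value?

377 − 1 = 376 = 2^3 · 47, so d = 47.
7^1 ≡ 7 (mod 377)
7^2 ≡ 7^2 = 49 ≡ 49 (mod 377)
7^4 ≡ 49^2 = 2401 ≡ 139 (mod 377)
7^8 ≡ 139^2 = 19321 ≡ 94 (mod 377)
7^16 ≡ 94^2 = 8836 ≡ 165 (mod 377)
7^32 ≡ 165^2 = 27225 ≡ 81 (mod 377)
47 = 32 + 8 + 4 + 2 + 1 in binary powers of 2.
So 7^47 ≡ 81 · 94 · 139 · 49 · 7 ≡ 132 (mod 377).
Squaring chain: 132 → 82 → 315; never reaches −1, so base 7 is a Miller–Rabin witness that 377 is composite.

132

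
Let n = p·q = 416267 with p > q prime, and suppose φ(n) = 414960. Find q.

φ(n) = (p−1)(q−1) = n − (p+q) + 1, so p + q = 416267 − 414960 + 1 = 1308.
p and q are the roots of t² − 1308t + 416267 = 0.
Discriminant: 1308² − 4·416267 = 1710864 − 1665068 = 45796; √45796 = 214.
q = (1308 − 214)/2 = 547, p = (1308 + 214)/2 = 761.
Check: 547 · 761 = 416267.

547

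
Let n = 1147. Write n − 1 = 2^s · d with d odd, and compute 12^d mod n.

1046

1147 − 1 = 1146 = 2^1 · 573, so d = 573.
12^1 ≡ 12 (mod 1147)
12^2 ≡ 12^2 = 144 ≡ 144 (mod 1147)
12^4 ≡ 144^2 = 20736 ≡ 90 (mod 1147)
12^8 ≡ 90^2 = 8100 ≡ 71 (mod 1147)
12^16 ≡ 71^2 = 5041 ≡ 453 (mod 1147)
12^32 ≡ 453^2 = 205209 ≡ 1043 (mod 1147)
12^64 ≡ 1043^2 = 1087849 ≡ 493 (mod 1147)
12^128 ≡ 493^2 = 243049 ≡ 1032 (mod 1147)
12^256 ≡ 1032^2 = 1065024 ≡ 608 (mod 1147)
12^512 ≡ 608^2 = 369664 ≡ 330 (mod 1147)
573 = 512 + 32 + 16 + 8 + 4 + 1 in binary powers of 2.
So 12^573 ≡ 330 · 1043 · 453 · 71 · 90 · 12 ≡ 1046 (mod 1147).
Squaring chain: 1046; never reaches −1, so base 12 is a Miller–Rabin witness that 1147 is composite.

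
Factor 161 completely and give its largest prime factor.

161 = 7 · 23
23 is prime.
So 161 = 7 · 23; the largest prime factor is 23.

23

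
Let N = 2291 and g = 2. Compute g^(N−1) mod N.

92

2^1 ≡ 2 (mod 2291)
2^2 ≡ 2^2 = 4 ≡ 4 (mod 2291)
2^4 ≡ 4^2 = 16 ≡ 16 (mod 2291)
2^8 ≡ 16^2 = 256 ≡ 256 (mod 2291)
2^16 ≡ 256^2 = 65536 ≡ 1388 (mod 2291)
2^32 ≡ 1388^2 = 1926544 ≡ 2104 (mod 2291)
2^64 ≡ 2104^2 = 4426816 ≡ 604 (mod 2291)
2^128 ≡ 604^2 = 364816 ≡ 547 (mod 2291)
2^256 ≡ 547^2 = 299209 ≡ 1379 (mod 2291)
2^512 ≡ 1379^2 = 1901641 ≡ 111 (mod 2291)
2^1024 ≡ 111^2 = 12321 ≡ 866 (mod 2291)
2^2048 ≡ 866^2 = 749956 ≡ 799 (mod 2291)
2290 = 2048 + 128 + 64 + 32 + 16 + 2 in binary powers of 2.
So 2^2290 ≡ 799 · 547 · 604 · 2104 · 1388 · 4 ≡ 92 (mod 2291).
Since 92 ≠ 1, base 2 is a Fermat witness: 2291 is composite.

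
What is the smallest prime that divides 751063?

37

751063 is odd.
Digit sum 22, not divisible by 3.
Ends in 3: not divisible by 5.
7: 751063 = 7·107294 + 5
11: 751063 = 11·68278 + 5
13: 751063 = 13·57774 + 1
17: 751063 = 17·44180 + 3
19: 751063 = 19·39529 + 12
23: 751063 = 23·32654 + 21
29: 751063 = 29·25898 + 21
31: 751063 = 31·24227 + 26
37: 751063 = 37·20299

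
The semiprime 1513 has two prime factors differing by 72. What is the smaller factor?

17

Since p = q + 72, we have 1513 = q(q + 72), so q² + 72q − 1513 = 0.
Discriminant: 72² + 4·1513 = 5184 + 6052 = 11236; √11236 = 106.
q = (−72 + 106)/2 = 17, and p = q + 72 = 89.
Check: 17 · 89 = 1513.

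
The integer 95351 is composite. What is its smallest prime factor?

95351 is odd.
Digit sum 23, not divisible by 3.
Ends in 1: not divisible by 5.
7: 95351 = 7·13621 + 4
11: 95351 = 11·8668 + 3
13: 95351 = 13·7334 + 9
17: 95351 = 17·5608 + 15
19: 95351 = 19·5018 + 9
23: 95351 = 23·4145 + 16
29: 95351 = 29·3287 + 28
31: 95351 = 31·3075 + 26
37: 95351 = 37·2577 + 2
41: 95351 = 41·2325 + 26
43: 95351 = 43·2217 + 20
47: 95351 = 47·2028 + 35
53: 95351 = 53·1799 + 4
59: 95351 = 59·1616 + 7
61: 95351 = 61·1563 + 8
67: 95351 = 67·1423 + 10
71: 95351 = 71·1342 + 69
73: 95351 = 73·1306 + 13
79: 95351 = 79·1206 + 77
83: 95351 = 83·1148 + 67
89: 95351 = 89·1071 + 32
97: 95351 = 97·983

97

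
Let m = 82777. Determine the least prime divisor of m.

82777 is odd.
Digit sum 31, not divisible by 3.
Ends in 7: not divisible by 5.
7: 82777 = 7·11825 + 2
11: 82777 = 11·7525 + 2
13: 82777 = 13·6367 + 6
17: 82777 = 17·4869 + 4
19: 82777 = 19·4356 + 13
23: 82777 = 23·3599

23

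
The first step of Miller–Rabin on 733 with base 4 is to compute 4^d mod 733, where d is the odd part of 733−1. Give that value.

733 − 1 = 732 = 2^2 · 183, so d = 183.
4^1 ≡ 4 (mod 733)
4^2 ≡ 4^2 = 16 ≡ 16 (mod 733)
4^4 ≡ 16^2 = 256 ≡ 256 (mod 733)
4^8 ≡ 256^2 = 65536 ≡ 299 (mod 733)
4^16 ≡ 299^2 = 89401 ≡ 708 (mod 733)
4^32 ≡ 708^2 = 501264 ≡ 625 (mod 733)
4^64 ≡ 625^2 = 390625 ≡ 669 (mod 733)
4^128 ≡ 669^2 = 447561 ≡ 431 (mod 733)
183 = 128 + 32 + 16 + 4 + 2 + 1 in binary powers of 2.
So 4^183 ≡ 431 · 625 · 708 · 256 · 16 · 4 ≡ 732 (mod 733).
Since 4^d ≡ 732 (mod 733), base 4 does not prove 733 composite.

732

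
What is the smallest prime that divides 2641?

2641 is odd.
Digit sum 13, not divisible by 3.
Ends in 1: not divisible by 5.
7: 2641 = 7·377 + 2
11: 2641 = 11·240 + 1
13: 2641 = 13·203 + 2
17: 2641 = 17·155 + 6
19: 2641 = 19·139

19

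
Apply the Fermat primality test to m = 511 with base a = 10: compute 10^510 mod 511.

484

10^1 ≡ 10 (mod 511)
10^2 ≡ 10^2 = 100 ≡ 100 (mod 511)
10^4 ≡ 100^2 = 10000 ≡ 291 (mod 511)
10^8 ≡ 291^2 = 84681 ≡ 366 (mod 511)
10^16 ≡ 366^2 = 133956 ≡ 74 (mod 511)
10^32 ≡ 74^2 = 5476 ≡ 366 (mod 511)
10^64 ≡ 366^2 = 133956 ≡ 74 (mod 511)
10^128 ≡ 74^2 = 5476 ≡ 366 (mod 511)
10^256 ≡ 366^2 = 133956 ≡ 74 (mod 511)
510 = 256 + 128 + 64 + 32 + 16 + 8 + 4 + 2 in binary powers of 2.
So 10^510 ≡ 74 · 366 · 74 · 366 · 74 · 366 · 291 · 100 ≡ 484 (mod 511).
Since 484 ≠ 1, base 10 is a Fermat witness: 511 is composite.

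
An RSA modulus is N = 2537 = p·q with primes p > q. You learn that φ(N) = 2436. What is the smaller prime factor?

43

φ(n) = (p−1)(q−1) = n − (p+q) + 1, so p + q = 2537 − 2436 + 1 = 102.
p and q are the roots of t² − 102t + 2537 = 0.
Discriminant: 102² − 4·2537 = 10404 − 10148 = 256; √256 = 16.
q = (102 − 16)/2 = 43, p = (102 + 16)/2 = 59.
Check: 43 · 59 = 2537.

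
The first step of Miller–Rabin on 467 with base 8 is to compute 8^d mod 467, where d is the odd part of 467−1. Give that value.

467 − 1 = 466 = 2^1 · 233, so d = 233.
8^1 ≡ 8 (mod 467)
8^2 ≡ 8^2 = 64 ≡ 64 (mod 467)
8^4 ≡ 64^2 = 4096 ≡ 360 (mod 467)
8^8 ≡ 360^2 = 129600 ≡ 241 (mod 467)
8^16 ≡ 241^2 = 58081 ≡ 173 (mod 467)
8^32 ≡ 173^2 = 29929 ≡ 41 (mod 467)
8^64 ≡ 41^2 = 1681 ≡ 280 (mod 467)
8^128 ≡ 280^2 = 78400 ≡ 411 (mod 467)
233 = 128 + 64 + 32 + 8 + 1 in binary powers of 2.
So 8^233 ≡ 411 · 280 · 41 · 241 · 8 ≡ 466 (mod 467).
Since 8^d ≡ 466 (mod 467), base 8 does not prove 467 composite.

466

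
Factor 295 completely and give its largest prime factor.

295 = 5 · 59
59 is prime.
So 295 = 5 · 59; the largest prime factor is 59.

59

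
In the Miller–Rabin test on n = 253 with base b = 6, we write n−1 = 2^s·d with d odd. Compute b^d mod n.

253 − 1 = 252 = 2^2 · 63, so d = 63.
6^1 ≡ 6 (mod 253)
6^2 ≡ 6^2 = 36 ≡ 36 (mod 253)
6^4 ≡ 36^2 = 1296 ≡ 31 (mod 253)
6^8 ≡ 31^2 = 961 ≡ 202 (mod 253)
6^16 ≡ 202^2 = 40804 ≡ 71 (mod 253)
6^32 ≡ 71^2 = 5041 ≡ 234 (mod 253)
63 = 32 + 16 + 8 + 4 + 2 + 1 in binary powers of 2.
So 6^63 ≡ 234 · 71 · 202 · 31 · 36 · 6 ≡ 18 (mod 253).
Squaring chain: 18 → 71; never reaches −1, so base 6 is a Miller–Rabin witness that 253 is composite.

18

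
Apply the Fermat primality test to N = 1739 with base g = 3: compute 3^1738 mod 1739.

1070

3^1 ≡ 3 (mod 1739)
3^2 ≡ 3^2 = 9 ≡ 9 (mod 1739)
3^4 ≡ 9^2 = 81 ≡ 81 (mod 1739)
3^8 ≡ 81^2 = 6561 ≡ 1344 (mod 1739)
3^16 ≡ 1344^2 = 1806336 ≡ 1254 (mod 1739)
3^32 ≡ 1254^2 = 1572516 ≡ 460 (mod 1739)
3^64 ≡ 460^2 = 211600 ≡ 1181 (mod 1739)
3^128 ≡ 1181^2 = 1394761 ≡ 83 (mod 1739)
3^256 ≡ 83^2 = 6889 ≡ 1672 (mod 1739)
3^512 ≡ 1672^2 = 2795584 ≡ 1011 (mod 1739)
3^1024 ≡ 1011^2 = 1022121 ≡ 1328 (mod 1739)
1738 = 1024 + 512 + 128 + 64 + 8 + 2 in binary powers of 2.
So 3^1738 ≡ 1328 · 1011 · 83 · 1181 · 1344 · 9 ≡ 1070 (mod 1739).
Since 1070 ≠ 1, base 3 is a Fermat witness: 1739 is composite.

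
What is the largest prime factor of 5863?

41

5863 = 11 · 533
533 = 13 · 41
41 is prime.
So 5863 = 11 · 13 · 41; the largest prime factor is 41.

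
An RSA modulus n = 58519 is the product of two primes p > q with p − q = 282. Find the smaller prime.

Since p = q + 282, we have 58519 = q(q + 282), so q² + 282q − 58519 = 0.
Discriminant: 282² + 4·58519 = 79524 + 234076 = 313600; √313600 = 560.
q = (−282 + 560)/2 = 139, and p = q + 282 = 421.
Check: 139 · 421 = 58519.

139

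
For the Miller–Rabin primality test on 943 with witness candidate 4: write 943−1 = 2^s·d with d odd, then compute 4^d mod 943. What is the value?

496

943 − 1 = 942 = 2^1 · 471, so d = 471.
4^1 ≡ 4 (mod 943)
4^2 ≡ 4^2 = 16 ≡ 16 (mod 943)
4^4 ≡ 16^2 = 256 ≡ 256 (mod 943)
4^8 ≡ 256^2 = 65536 ≡ 469 (mod 943)
4^16 ≡ 469^2 = 219961 ≡ 242 (mod 943)
4^32 ≡ 242^2 = 58564 ≡ 98 (mod 943)
4^64 ≡ 98^2 = 9604 ≡ 174 (mod 943)
4^128 ≡ 174^2 = 30276 ≡ 100 (mod 943)
4^256 ≡ 100^2 = 10000 ≡ 570 (mod 943)
471 = 256 + 128 + 64 + 16 + 4 + 2 + 1 in binary powers of 2.
So 4^471 ≡ 570 · 100 · 174 · 242 · 256 · 16 · 4 ≡ 496 (mod 943).
Squaring chain: 496; never reaches −1, so base 4 is a Miller–Rabin witness that 943 is composite.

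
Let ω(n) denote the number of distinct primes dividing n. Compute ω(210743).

3

210743 = 13^2 · 1247
1247 = 29 · 43
210743 = 13^2 · 29 · 43, which has 3 distinct prime factors.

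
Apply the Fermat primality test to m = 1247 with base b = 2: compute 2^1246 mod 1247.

173

2^1 ≡ 2 (mod 1247)
2^2 ≡ 2^2 = 4 ≡ 4 (mod 1247)
2^4 ≡ 4^2 = 16 ≡ 16 (mod 1247)
2^8 ≡ 16^2 = 256 ≡ 256 (mod 1247)
2^16 ≡ 256^2 = 65536 ≡ 692 (mod 1247)
2^32 ≡ 692^2 = 478864 ≡ 16 (mod 1247)
2^64 ≡ 16^2 = 256 ≡ 256 (mod 1247)
2^128 ≡ 256^2 = 65536 ≡ 692 (mod 1247)
2^256 ≡ 692^2 = 478864 ≡ 16 (mod 1247)
2^512 ≡ 16^2 = 256 ≡ 256 (mod 1247)
2^1024 ≡ 256^2 = 65536 ≡ 692 (mod 1247)
1246 = 1024 + 128 + 64 + 16 + 8 + 4 + 2 in binary powers of 2.
So 2^1246 ≡ 692 · 692 · 256 · 692 · 256 · 16 · 4 ≡ 173 (mod 1247).
Since 173 ≠ 1, base 2 is a Fermat witness: 1247 is composite.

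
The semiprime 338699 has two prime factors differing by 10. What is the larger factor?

587

Since p = q + 10, we have 338699 = q(q + 10), so q² + 10q − 338699 = 0.
Discriminant: 10² + 4·338699 = 100 + 1354796 = 1354896; √1354896 = 1164.
q = (−10 + 1164)/2 = 577, and p = q + 10 = 587.
Check: 577 · 587 = 338699.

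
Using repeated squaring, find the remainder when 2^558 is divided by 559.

2^1 ≡ 2 (mod 559)
2^2 ≡ 2^2 = 4 ≡ 4 (mod 559)
2^4 ≡ 4^2 = 16 ≡ 16 (mod 559)
2^8 ≡ 16^2 = 256 ≡ 256 (mod 559)
2^16 ≡ 256^2 = 65536 ≡ 133 (mod 559)
2^32 ≡ 133^2 = 17689 ≡ 360 (mod 559)
2^64 ≡ 360^2 = 129600 ≡ 471 (mod 559)
2^128 ≡ 471^2 = 221841 ≡ 477 (mod 559)
2^256 ≡ 477^2 = 227529 ≡ 16 (mod 559)
2^512 ≡ 16^2 = 256 ≡ 256 (mod 559)
558 = 512 + 32 + 8 + 4 + 2 in binary powers of 2.
So 2^558 ≡ 256 · 360 · 256 · 16 · 4 ≡ 441 (mod 559).
Since 441 ≠ 1, base 2 is a Fermat witness: 559 is composite.

441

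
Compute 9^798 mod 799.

225

9^1 ≡ 9 (mod 799)
9^2 ≡ 9^2 = 81 ≡ 81 (mod 799)
9^4 ≡ 81^2 = 6561 ≡ 169 (mod 799)
9^8 ≡ 169^2 = 28561 ≡ 596 (mod 799)
9^16 ≡ 596^2 = 355216 ≡ 460 (mod 799)
9^32 ≡ 460^2 = 211600 ≡ 664 (mod 799)
9^64 ≡ 664^2 = 440896 ≡ 647 (mod 799)
9^128 ≡ 647^2 = 418609 ≡ 732 (mod 799)
9^256 ≡ 732^2 = 535824 ≡ 494 (mod 799)
9^512 ≡ 494^2 = 244036 ≡ 341 (mod 799)
798 = 512 + 256 + 16 + 8 + 4 + 2 in binary powers of 2.
So 9^798 ≡ 341 · 494 · 460 · 596 · 169 · 81 ≡ 225 (mod 799).
Since 225 ≠ 1, base 9 is a Fermat witness: 799 is composite.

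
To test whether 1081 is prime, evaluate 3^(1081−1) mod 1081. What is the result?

768

3^1 ≡ 3 (mod 1081)
3^2 ≡ 3^2 = 9 ≡ 9 (mod 1081)
3^4 ≡ 9^2 = 81 ≡ 81 (mod 1081)
3^8 ≡ 81^2 = 6561 ≡ 75 (mod 1081)
3^16 ≡ 75^2 = 5625 ≡ 220 (mod 1081)
3^32 ≡ 220^2 = 48400 ≡ 836 (mod 1081)
3^64 ≡ 836^2 = 698896 ≡ 570 (mod 1081)
3^128 ≡ 570^2 = 324900 ≡ 600 (mod 1081)
3^256 ≡ 600^2 = 360000 ≡ 27 (mod 1081)
3^512 ≡ 27^2 = 729 ≡ 729 (mod 1081)
3^1024 ≡ 729^2 = 531441 ≡ 670 (mod 1081)
1080 = 1024 + 32 + 16 + 8 in binary powers of 2.
So 3^1080 ≡ 670 · 836 · 220 · 75 ≡ 768 (mod 1081).
Since 768 ≠ 1, base 3 is a Fermat witness: 1081 is composite.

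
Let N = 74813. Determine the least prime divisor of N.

79

74813 is odd.
Digit sum 23, not divisible by 3.
Ends in 3: not divisible by 5.
7: 74813 = 7·10687 + 4
11: 74813 = 11·6801 + 2
13: 74813 = 13·5754 + 11
17: 74813 = 17·4400 + 13
19: 74813 = 19·3937 + 10
23: 74813 = 23·3252 + 17
29: 74813 = 29·2579 + 22
31: 74813 = 31·2413 + 10
37: 74813 = 37·2021 + 36
41: 74813 = 41·1824 + 29
43: 74813 = 43·1739 + 36
47: 74813 = 47·1591 + 36
53: 74813 = 53·1411 + 30
59: 74813 = 59·1268 + 1
61: 74813 = 61·1226 + 27
67: 74813 = 67·1116 + 41
71: 74813 = 71·1053 + 50
73: 74813 = 73·1024 + 61
79: 74813 = 79·947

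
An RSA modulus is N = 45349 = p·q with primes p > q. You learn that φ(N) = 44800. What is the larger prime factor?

449

φ(n) = (p−1)(q−1) = n − (p+q) + 1, so p + q = 45349 − 44800 + 1 = 550.
p and q are the roots of t² − 550t + 45349 = 0.
Discriminant: 550² − 4·45349 = 302500 − 181396 = 121104; √121104 = 348.
q = (550 − 348)/2 = 101, p = (550 + 348)/2 = 449.
Check: 101 · 449 = 45349.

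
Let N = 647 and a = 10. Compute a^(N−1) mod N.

10^1 ≡ 10 (mod 647)
10^2 ≡ 10^2 = 100 ≡ 100 (mod 647)
10^4 ≡ 100^2 = 10000 ≡ 295 (mod 647)
10^8 ≡ 295^2 = 87025 ≡ 327 (mod 647)
10^16 ≡ 327^2 = 106929 ≡ 174 (mod 647)
10^32 ≡ 174^2 = 30276 ≡ 514 (mod 647)
10^64 ≡ 514^2 = 264196 ≡ 220 (mod 647)
10^128 ≡ 220^2 = 48400 ≡ 522 (mod 647)
10^256 ≡ 522^2 = 272484 ≡ 97 (mod 647)
10^512 ≡ 97^2 = 9409 ≡ 351 (mod 647)
646 = 512 + 128 + 4 + 2 in binary powers of 2.
So 10^646 ≡ 351 · 522 · 295 · 100 ≡ 1 (mod 647).
Since the result is 1, base 10 gives no evidence that 647 is composite.

1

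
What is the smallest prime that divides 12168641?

53

12168641 is odd.
Digit sum 29, not divisible by 3.
Ends in 1: not divisible by 5.
7: 12168641 = 7·1738377 + 2
11: 12168641 = 11·1106240 + 1
13: 12168641 = 13·936049 + 4
17: 12168641 = 17·715802 + 7
19: 12168641 = 19·640454 + 15
23: 12168641 = 23·529071 + 8
29: 12168641 = 29·419608 + 9
31: 12168641 = 31·392536 + 25
37: 12168641 = 37·328882 + 7
41: 12168641 = 41·296796 + 5
43: 12168641 = 43·282991 + 28
47: 12168641 = 47·258907 + 12
53: 12168641 = 53·229597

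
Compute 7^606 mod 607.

1

7^1 ≡ 7 (mod 607)
7^2 ≡ 7^2 = 49 ≡ 49 (mod 607)
7^4 ≡ 49^2 = 2401 ≡ 580 (mod 607)
7^8 ≡ 580^2 = 336400 ≡ 122 (mod 607)
7^16 ≡ 122^2 = 14884 ≡ 316 (mod 607)
7^32 ≡ 316^2 = 99856 ≡ 308 (mod 607)
7^64 ≡ 308^2 = 94864 ≡ 172 (mod 607)
7^128 ≡ 172^2 = 29584 ≡ 448 (mod 607)
7^256 ≡ 448^2 = 200704 ≡ 394 (mod 607)
7^512 ≡ 394^2 = 155236 ≡ 451 (mod 607)
606 = 512 + 64 + 16 + 8 + 4 + 2 in binary powers of 2.
So 7^606 ≡ 451 · 172 · 316 · 122 · 580 · 49 ≡ 1 (mod 607).
Since the result is 1, base 7 gives no evidence that 607 is composite.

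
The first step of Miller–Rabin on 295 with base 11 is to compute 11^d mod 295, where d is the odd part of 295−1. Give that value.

56

295 − 1 = 294 = 2^1 · 147, so d = 147.
11^1 ≡ 11 (mod 295)
11^2 ≡ 11^2 = 121 ≡ 121 (mod 295)
11^4 ≡ 121^2 = 14641 ≡ 186 (mod 295)
11^8 ≡ 186^2 = 34596 ≡ 81 (mod 295)
11^16 ≡ 81^2 = 6561 ≡ 71 (mod 295)
11^32 ≡ 71^2 = 5041 ≡ 26 (mod 295)
11^64 ≡ 26^2 = 676 ≡ 86 (mod 295)
11^128 ≡ 86^2 = 7396 ≡ 21 (mod 295)
147 = 128 + 16 + 2 + 1 in binary powers of 2.
So 11^147 ≡ 21 · 71 · 121 · 11 ≡ 56 (mod 295).
Squaring chain: 56; never reaches −1, so base 11 is a Miller–Rabin witness that 295 is composite.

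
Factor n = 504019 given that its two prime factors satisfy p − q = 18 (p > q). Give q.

701

Since p = q + 18, we have 504019 = q(q + 18), so q² + 18q − 504019 = 0.
Discriminant: 18² + 4·504019 = 324 + 2016076 = 2016400; √2016400 = 1420.
q = (−18 + 1420)/2 = 701, and p = q + 18 = 719.
Check: 701 · 719 = 504019.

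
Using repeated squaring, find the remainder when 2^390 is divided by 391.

285

2^1 ≡ 2 (mod 391)
2^2 ≡ 2^2 = 4 ≡ 4 (mod 391)
2^4 ≡ 4^2 = 16 ≡ 16 (mod 391)
2^8 ≡ 16^2 = 256 ≡ 256 (mod 391)
2^16 ≡ 256^2 = 65536 ≡ 239 (mod 391)
2^32 ≡ 239^2 = 57121 ≡ 35 (mod 391)
2^64 ≡ 35^2 = 1225 ≡ 52 (mod 391)
2^128 ≡ 52^2 = 2704 ≡ 358 (mod 391)
2^256 ≡ 358^2 = 128164 ≡ 307 (mod 391)
390 = 256 + 128 + 4 + 2 in binary powers of 2.
So 2^390 ≡ 307 · 358 · 16 · 4 ≡ 285 (mod 391).
Since 285 ≠ 1, base 2 is a Fermat witness: 391 is composite.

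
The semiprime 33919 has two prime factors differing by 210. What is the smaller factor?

107

Since p = q + 210, we have 33919 = q(q + 210), so q² + 210q − 33919 = 0.
Discriminant: 210² + 4·33919 = 44100 + 135676 = 179776; √179776 = 424.
q = (−210 + 424)/2 = 107, and p = q + 210 = 317.
Check: 107 · 317 = 33919.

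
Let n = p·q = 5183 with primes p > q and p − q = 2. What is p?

73

Since p = q + 2, we have 5183 = q(q + 2), so q² + 2q − 5183 = 0.
Discriminant: 2² + 4·5183 = 4 + 20732 = 20736; √20736 = 144.
q = (−2 + 144)/2 = 71, and p = q + 2 = 73.
Check: 71 · 73 = 5183.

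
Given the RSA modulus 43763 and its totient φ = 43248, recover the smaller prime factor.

107

φ(n) = (p−1)(q−1) = n − (p+q) + 1, so p + q = 43763 − 43248 + 1 = 516.
p and q are the roots of t² − 516t + 43763 = 0.
Discriminant: 516² − 4·43763 = 266256 − 175052 = 91204; √91204 = 302.
q = (516 − 302)/2 = 107, p = (516 + 302)/2 = 409.
Check: 107 · 409 = 43763.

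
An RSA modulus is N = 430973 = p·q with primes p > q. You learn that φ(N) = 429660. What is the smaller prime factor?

φ(n) = (p−1)(q−1) = n − (p+q) + 1, so p + q = 430973 − 429660 + 1 = 1314.
p and q are the roots of t² − 1314t + 430973 = 0.
Discriminant: 1314² − 4·430973 = 1726596 − 1723892 = 2704; √2704 = 52.
q = (1314 − 52)/2 = 631, p = (1314 + 52)/2 = 683.
Check: 631 · 683 = 430973.

631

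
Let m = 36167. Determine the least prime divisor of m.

59

36167 is odd.
Digit sum 23, not divisible by 3.
Ends in 7: not divisible by 5.
7: 36167 = 7·5166 + 5
11: 36167 = 11·3287 + 10
13: 36167 = 13·2782 + 1
17: 36167 = 17·2127 + 8
19: 36167 = 19·1903 + 10
23: 36167 = 23·1572 + 11
29: 36167 = 29·1247 + 4
31: 36167 = 31·1166 + 21
37: 36167 = 37·977 + 18
41: 36167 = 41·882 + 5
43: 36167 = 43·841 + 4
47: 36167 = 47·769 + 24
53: 36167 = 53·682 + 21
59: 36167 = 59·613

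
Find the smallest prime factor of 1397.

11

1397 is odd.
Digit sum 20, not divisible by 3.
Ends in 7: not divisible by 5.
7: 1397 = 7·199 + 4
11: 1397 = 11·127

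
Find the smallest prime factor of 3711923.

89

3711923 is odd.
Digit sum 26, not divisible by 3.
Ends in 3: not divisible by 5.
7: 3711923 = 7·530274 + 5
11: 3711923 = 11·337447 + 6
13: 3711923 = 13·285532 + 7
17: 3711923 = 17·218348 + 7
19: 3711923 = 19·195364 + 7
23: 3711923 = 23·161387 + 22
29: 3711923 = 29·127997 + 10
31: 3711923 = 31·119739 + 14
37: 3711923 = 37·100322 + 9
41: 3711923 = 41·90534 + 29
43: 3711923 = 43·86323 + 34
47: 3711923 = 47·78977 + 4
53: 3711923 = 53·70036 + 15
59: 3711923 = 59·62913 + 56
61: 3711923 = 61·60851 + 12
67: 3711923 = 67·55401 + 56
71: 3711923 = 71·52280 + 43
73: 3711923 = 73·50848 + 19
79: 3711923 = 79·46986 + 29
83: 3711923 = 83·44721 + 80
89: 3711923 = 89·41707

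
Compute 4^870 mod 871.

4^1 ≡ 4 (mod 871)
4^2 ≡ 4^2 = 16 ≡ 16 (mod 871)
4^4 ≡ 16^2 = 256 ≡ 256 (mod 871)
4^8 ≡ 256^2 = 65536 ≡ 211 (mod 871)
4^16 ≡ 211^2 = 44521 ≡ 100 (mod 871)
4^32 ≡ 100^2 = 10000 ≡ 419 (mod 871)
4^64 ≡ 419^2 = 175561 ≡ 490 (mod 871)
4^128 ≡ 490^2 = 240100 ≡ 575 (mod 871)
4^256 ≡ 575^2 = 330625 ≡ 516 (mod 871)
4^512 ≡ 516^2 = 266256 ≡ 601 (mod 871)
870 = 512 + 256 + 64 + 32 + 4 + 2 in binary powers of 2.
So 4^870 ≡ 601 · 516 · 490 · 419 · 256 · 16 ≡ 14 (mod 871).
Since 14 ≠ 1, base 4 is a Fermat witness: 871 is composite.

14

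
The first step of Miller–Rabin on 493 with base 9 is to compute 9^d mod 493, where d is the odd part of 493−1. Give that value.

457

493 − 1 = 492 = 2^2 · 123, so d = 123.
9^1 ≡ 9 (mod 493)
9^2 ≡ 9^2 = 81 ≡ 81 (mod 493)
9^4 ≡ 81^2 = 6561 ≡ 152 (mod 493)
9^8 ≡ 152^2 = 23104 ≡ 426 (mod 493)
9^16 ≡ 426^2 = 181476 ≡ 52 (mod 493)
9^32 ≡ 52^2 = 2704 ≡ 239 (mod 493)
9^64 ≡ 239^2 = 57121 ≡ 426 (mod 493)
123 = 64 + 32 + 16 + 8 + 2 + 1 in binary powers of 2.
So 9^123 ≡ 426 · 239 · 52 · 426 · 81 · 9 ≡ 457 (mod 493).
Squaring chain: 457 → 310; never reaches −1, so base 9 is a Miller–Rabin witness that 493 is composite.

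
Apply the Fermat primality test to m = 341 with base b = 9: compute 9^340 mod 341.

9^1 ≡ 9 (mod 341)
9^2 ≡ 9^2 = 81 ≡ 81 (mod 341)
9^4 ≡ 81^2 = 6561 ≡ 82 (mod 341)
9^8 ≡ 82^2 = 6724 ≡ 245 (mod 341)
9^16 ≡ 245^2 = 60025 ≡ 9 (mod 341)
9^32 ≡ 9^2 = 81 ≡ 81 (mod 341)
9^64 ≡ 81^2 = 6561 ≡ 82 (mod 341)
9^128 ≡ 82^2 = 6724 ≡ 245 (mod 341)
9^256 ≡ 245^2 = 60025 ≡ 9 (mod 341)
340 = 256 + 64 + 16 + 4 in binary powers of 2.
So 9^340 ≡ 9 · 82 · 9 · 82 ≡ 67 (mod 341).
Since 67 ≠ 1, base 9 is a Fermat witness: 341 is composite.

67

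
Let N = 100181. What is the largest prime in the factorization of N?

83

100181 = 17 · 5893
5893 = 71 · 83
83 is prime.
So 100181 = 17 · 71 · 83; the largest prime factor is 83.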